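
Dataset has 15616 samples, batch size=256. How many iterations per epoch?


Iterations per epoch = dataset_size / batch_size
= 15616 / 256
= 61

61


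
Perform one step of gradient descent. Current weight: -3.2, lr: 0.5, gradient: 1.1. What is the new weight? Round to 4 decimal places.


w_new = w_old - lr * gradient
= -3.2 - 0.5 * 1.1
= -3.2 - (0.55)
= -3.7500

-3.7500


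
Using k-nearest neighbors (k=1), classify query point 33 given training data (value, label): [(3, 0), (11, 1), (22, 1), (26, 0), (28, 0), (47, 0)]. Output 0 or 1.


Distances from query 33:
Point 28 (class 0): distance = 5
K=1 nearest neighbors: classes = [0]
Votes for class 1: 0 / 1
Majority vote => class 0

0


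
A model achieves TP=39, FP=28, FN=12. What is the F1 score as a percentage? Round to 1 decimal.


Precision = TP / (TP + FP) = 39 / 67 = 0.5821
Recall = TP / (TP + FN) = 39 / 51 = 0.7647
F1 = 2 * P * R / (P + R)
= 2 * 0.5821 * 0.7647 / (0.5821 + 0.7647)
= 0.8903 / 1.3468
= 0.661
As percentage: 66.1%

66.1


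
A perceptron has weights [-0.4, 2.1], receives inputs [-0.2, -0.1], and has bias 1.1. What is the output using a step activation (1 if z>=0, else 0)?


z = w . x + b
= -0.4*-0.2 + 2.1*-0.1 + 1.1
= 0.08 + -0.21 + 1.1
= -0.13 + 1.1
= 0.97
Since z = 0.97 >= 0, output = 1

1


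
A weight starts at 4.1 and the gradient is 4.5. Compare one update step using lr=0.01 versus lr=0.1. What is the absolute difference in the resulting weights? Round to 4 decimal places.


With lr=0.01: w_new = 4.1 - 0.01 * 4.5 = 4.055
With lr=0.1: w_new = 4.1 - 0.1 * 4.5 = 3.65
Absolute difference = |4.055 - 3.65|
= 0.4050

0.4050


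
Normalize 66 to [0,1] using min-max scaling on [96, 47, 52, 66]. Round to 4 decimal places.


Min = 47, Max = 96
Range = 96 - 47 = 49
Scaled = (x - min) / (max - min)
= (66 - 47) / 49
= 19 / 49
= 0.3878

0.3878


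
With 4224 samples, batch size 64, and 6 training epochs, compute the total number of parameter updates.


Iterations per epoch = 4224 / 64 = 66
Total updates = iterations_per_epoch * epochs
= 66 * 6
= 396

396


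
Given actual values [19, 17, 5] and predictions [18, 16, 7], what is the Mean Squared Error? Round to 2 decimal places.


Differences: [1, 1, -2]
Squared errors: [1, 1, 4]
Sum of squared errors = 6
MSE = 6 / 3 = 2.00

2.00


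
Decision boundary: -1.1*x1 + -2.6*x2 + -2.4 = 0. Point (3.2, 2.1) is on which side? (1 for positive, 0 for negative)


Compute -1.1 * 3.2 + -2.6 * 2.1 + -2.4
= -3.52 + -5.46 + -2.4
= -11.38
Since -11.38 < 0, the point is on the negative side.

0


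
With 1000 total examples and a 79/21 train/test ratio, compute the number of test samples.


Train samples = 1000 * 79% = 790
Test samples = 1000 - 790
= 210

210


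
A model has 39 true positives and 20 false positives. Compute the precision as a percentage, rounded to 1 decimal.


Precision = TP / (TP + FP) * 100
= 39 / (39 + 20)
= 39 / 59
= 0.661
= 66.1%

66.1


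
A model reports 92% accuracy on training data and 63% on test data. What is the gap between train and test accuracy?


Gap = train_accuracy - test_accuracy
= 92 - 63
= 29%
This large gap strongly indicates overfitting.

29


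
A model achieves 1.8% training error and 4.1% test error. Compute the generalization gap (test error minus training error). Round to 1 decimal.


Generalization gap = test_error - train_error
= 4.1 - 1.8
= 2.3%
A moderate gap.

2.3


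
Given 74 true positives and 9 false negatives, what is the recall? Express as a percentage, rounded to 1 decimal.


Recall = TP / (TP + FN) * 100
= 74 / (74 + 9)
= 74 / 83
= 0.8916
= 89.2%

89.2


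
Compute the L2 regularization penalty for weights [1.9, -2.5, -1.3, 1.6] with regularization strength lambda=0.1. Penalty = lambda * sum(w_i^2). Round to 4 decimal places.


Squaring each weight:
1.9^2 = 3.61
(-2.5)^2 = 6.25
(-1.3)^2 = 1.69
1.6^2 = 2.56
Sum of squares = 14.11
Penalty = 0.1 * 14.11 = 1.4110

1.4110


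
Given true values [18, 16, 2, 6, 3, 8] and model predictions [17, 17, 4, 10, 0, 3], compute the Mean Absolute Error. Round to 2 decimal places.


Absolute errors: [1, 1, 2, 4, 3, 5]
Sum of absolute errors = 16
MAE = 16 / 6 = 2.67

2.67


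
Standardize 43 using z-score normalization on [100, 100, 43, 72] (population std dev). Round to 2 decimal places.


Mean = (100 + 100 + 43 + 72) / 4 = 78.75
Variance = sum((x_i - mean)^2) / n = 556.6875
Std = sqrt(556.6875) = 23.5942
Z = (x - mean) / std
= (43 - 78.75) / 23.5942
= -35.75 / 23.5942
= -1.52

-1.52


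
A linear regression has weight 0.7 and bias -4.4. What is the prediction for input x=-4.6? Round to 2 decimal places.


y = 0.7 * -4.6 + (-4.4)
= -3.22 + (-4.4)
= -7.62

-7.62


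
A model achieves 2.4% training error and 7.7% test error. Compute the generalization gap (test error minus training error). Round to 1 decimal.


Generalization gap = test_error - train_error
= 7.7 - 2.4
= 5.3%
A moderate gap.

5.3


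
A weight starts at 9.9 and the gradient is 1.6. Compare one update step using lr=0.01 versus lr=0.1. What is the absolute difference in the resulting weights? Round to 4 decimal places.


With lr=0.01: w_new = 9.9 - 0.01 * 1.6 = 9.884
With lr=0.1: w_new = 9.9 - 0.1 * 1.6 = 9.74
Absolute difference = |9.884 - 9.74|
= 0.1440

0.1440


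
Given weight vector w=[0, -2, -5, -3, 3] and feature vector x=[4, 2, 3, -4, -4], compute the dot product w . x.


Element-wise products:
0 * 4 = 0
-2 * 2 = -4
-5 * 3 = -15
-3 * -4 = 12
3 * -4 = -12
Sum = 0 + -4 + -15 + 12 + -12
= -19

-19


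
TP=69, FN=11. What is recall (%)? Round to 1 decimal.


Recall = TP / (TP + FN) * 100
= 69 / (69 + 11)
= 69 / 80
= 0.8625
= 86.3%

86.3


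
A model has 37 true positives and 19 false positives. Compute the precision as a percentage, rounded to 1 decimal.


Precision = TP / (TP + FP) * 100
= 37 / (37 + 19)
= 37 / 56
= 0.6607
= 66.1%

66.1


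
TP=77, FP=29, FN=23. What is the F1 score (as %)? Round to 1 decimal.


Precision = TP / (TP + FP) = 77 / 106 = 0.7264
Recall = TP / (TP + FN) = 77 / 100 = 0.77
F1 = 2 * P * R / (P + R)
= 2 * 0.7264 * 0.77 / (0.7264 + 0.77)
= 1.1187 / 1.4964
= 0.7476
As percentage: 74.8%

74.8


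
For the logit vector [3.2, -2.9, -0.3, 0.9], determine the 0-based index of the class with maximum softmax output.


Softmax is a monotonic transformation, so it preserves the argmax.
We need to find the index of the maximum logit.
Index 0: 3.2
Index 1: -2.9
Index 2: -0.3
Index 3: 0.9
Maximum logit = 3.2 at index 0

0


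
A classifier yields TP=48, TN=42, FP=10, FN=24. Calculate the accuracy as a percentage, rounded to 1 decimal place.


Accuracy = (TP + TN) / (TP + TN + FP + FN) * 100
= (48 + 42) / (48 + 42 + 10 + 24)
= 90 / 124
= 0.7258
= 72.6%

72.6


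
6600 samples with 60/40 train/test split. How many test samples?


Train samples = 6600 * 60% = 3960
Test samples = 6600 - 3960
= 2640

2640


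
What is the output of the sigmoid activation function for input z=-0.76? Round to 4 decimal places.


sigmoid(z) = 1 / (1 + exp(-z))
exp(-(-0.76)) = exp(0.76) = 2.1383
1 + 2.1383 = 3.1383
1 / 3.1383 = 0.3186

0.3186


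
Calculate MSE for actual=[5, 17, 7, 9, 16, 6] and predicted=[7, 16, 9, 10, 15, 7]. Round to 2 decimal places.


Differences: [-2, 1, -2, -1, 1, -1]
Squared errors: [4, 1, 4, 1, 1, 1]
Sum of squared errors = 12
MSE = 12 / 6 = 2.00

2.00


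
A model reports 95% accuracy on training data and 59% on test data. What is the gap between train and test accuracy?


Gap = train_accuracy - test_accuracy
= 95 - 59
= 36%
This large gap strongly indicates overfitting.

36


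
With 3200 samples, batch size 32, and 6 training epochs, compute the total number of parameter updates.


Iterations per epoch = 3200 / 32 = 100
Total updates = iterations_per_epoch * epochs
= 100 * 6
= 600

600


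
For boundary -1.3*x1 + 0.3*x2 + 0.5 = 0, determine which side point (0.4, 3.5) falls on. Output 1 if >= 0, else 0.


Compute -1.3 * 0.4 + 0.3 * 3.5 + 0.5
= -0.52 + 1.05 + 0.5
= 1.03
Since 1.03 >= 0, the point is on the positive side.

1


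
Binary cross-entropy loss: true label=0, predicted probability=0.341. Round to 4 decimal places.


For y=0: Loss = -log(1-p)
= -log(1 - 0.341)
= -log(0.659)
= -(-0.417)
= 0.4170

0.4170


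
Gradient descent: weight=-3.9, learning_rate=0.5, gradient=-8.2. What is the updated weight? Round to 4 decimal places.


w_new = w_old - lr * gradient
= -3.9 - 0.5 * -8.2
= -3.9 - (-4.1)
= 0.2000

0.2000


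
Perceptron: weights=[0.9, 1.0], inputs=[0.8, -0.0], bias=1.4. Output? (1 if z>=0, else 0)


z = w . x + b
= 0.9*0.8 + 1.0*-0.0 + 1.4
= 0.72 + -0.0 + 1.4
= 0.72 + 1.4
= 2.12
Since z = 2.12 >= 0, output = 1

1


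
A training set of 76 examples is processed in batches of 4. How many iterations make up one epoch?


Iterations per epoch = dataset_size / batch_size
= 76 / 4
= 19

19


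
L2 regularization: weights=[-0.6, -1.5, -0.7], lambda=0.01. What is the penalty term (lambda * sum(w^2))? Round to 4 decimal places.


Squaring each weight:
(-0.6)^2 = 0.36
(-1.5)^2 = 2.25
(-0.7)^2 = 0.49
Sum of squares = 3.1
Penalty = 0.01 * 3.1 = 0.0310

0.0310


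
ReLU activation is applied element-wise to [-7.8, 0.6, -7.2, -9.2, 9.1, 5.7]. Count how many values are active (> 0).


ReLU(x) = max(0, x) for each element:
ReLU(-7.8) = 0
ReLU(0.6) = 0.6
ReLU(-7.2) = 0
ReLU(-9.2) = 0
ReLU(9.1) = 9.1
ReLU(5.7) = 5.7
Active neurons (>0): 3

3


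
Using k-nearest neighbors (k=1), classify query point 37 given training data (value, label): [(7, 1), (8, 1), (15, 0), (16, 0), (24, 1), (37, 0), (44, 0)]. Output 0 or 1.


Distances from query 37:
Point 37 (class 0): distance = 0
K=1 nearest neighbors: classes = [0]
Votes for class 1: 0 / 1
Majority vote => class 0

0


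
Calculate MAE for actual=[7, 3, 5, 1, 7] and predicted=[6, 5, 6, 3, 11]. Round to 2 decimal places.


Absolute errors: [1, 2, 1, 2, 4]
Sum of absolute errors = 10
MAE = 10 / 5 = 2.00

2.00


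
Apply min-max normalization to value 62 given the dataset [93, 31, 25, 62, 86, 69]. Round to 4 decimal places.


Min = 25, Max = 93
Range = 93 - 25 = 68
Scaled = (x - min) / (max - min)
= (62 - 25) / 68
= 37 / 68
= 0.5441

0.5441


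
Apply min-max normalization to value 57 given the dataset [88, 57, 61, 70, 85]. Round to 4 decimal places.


Min = 57, Max = 88
Range = 88 - 57 = 31
Scaled = (x - min) / (max - min)
= (57 - 57) / 31
= 0 / 31
= 0.0000

0.0000


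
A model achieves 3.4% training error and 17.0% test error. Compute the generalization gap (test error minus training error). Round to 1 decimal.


Generalization gap = test_error - train_error
= 17.0 - 3.4
= 13.6%
A large gap suggests overfitting.

13.6


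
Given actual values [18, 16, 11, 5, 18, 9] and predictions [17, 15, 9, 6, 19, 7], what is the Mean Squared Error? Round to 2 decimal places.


Differences: [1, 1, 2, -1, -1, 2]
Squared errors: [1, 1, 4, 1, 1, 4]
Sum of squared errors = 12
MSE = 12 / 6 = 2.00

2.00


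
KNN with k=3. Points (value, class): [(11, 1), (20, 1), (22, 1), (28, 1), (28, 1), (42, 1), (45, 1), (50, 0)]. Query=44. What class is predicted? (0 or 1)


Distances from query 44:
Point 45 (class 1): distance = 1
Point 42 (class 1): distance = 2
Point 50 (class 0): distance = 6
K=3 nearest neighbors: classes = [1, 1, 0]
Votes for class 1: 2 / 3
Majority vote => class 1

1


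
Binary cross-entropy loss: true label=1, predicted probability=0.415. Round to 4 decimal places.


For y=1: Loss = -log(p)
= -log(0.415)
= -(-0.8795)
= 0.8795

0.8795


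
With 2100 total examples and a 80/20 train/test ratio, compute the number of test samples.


Train samples = 2100 * 80% = 1680
Test samples = 2100 - 1680
= 420

420


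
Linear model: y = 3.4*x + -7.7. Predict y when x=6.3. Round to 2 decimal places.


y = 3.4 * 6.3 + (-7.7)
= 21.42 + (-7.7)
= 13.72

13.72


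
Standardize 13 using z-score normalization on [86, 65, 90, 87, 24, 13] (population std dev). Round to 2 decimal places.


Mean = (86 + 65 + 90 + 87 + 24 + 13) / 6 = 60.8333
Variance = sum((x_i - mean)^2) / n = 971.8056
Std = sqrt(971.8056) = 31.1738
Z = (x - mean) / std
= (13 - 60.8333) / 31.1738
= -47.8333 / 31.1738
= -1.53

-1.53


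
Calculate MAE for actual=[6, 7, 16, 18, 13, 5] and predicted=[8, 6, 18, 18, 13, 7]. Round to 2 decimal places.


Absolute errors: [2, 1, 2, 0, 0, 2]
Sum of absolute errors = 7
MAE = 7 / 6 = 1.17

1.17


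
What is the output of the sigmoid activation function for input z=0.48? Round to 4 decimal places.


sigmoid(z) = 1 / (1 + exp(-z))
exp(-(0.48)) = exp(-0.48) = 0.6188
1 + 0.6188 = 1.6188
1 / 1.6188 = 0.6177

0.6177


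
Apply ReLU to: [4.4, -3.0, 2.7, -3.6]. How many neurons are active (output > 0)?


ReLU(x) = max(0, x) for each element:
ReLU(4.4) = 4.4
ReLU(-3.0) = 0
ReLU(2.7) = 2.7
ReLU(-3.6) = 0
Active neurons (>0): 2

2


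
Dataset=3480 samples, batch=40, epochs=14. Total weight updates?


Iterations per epoch = 3480 / 40 = 87
Total updates = iterations_per_epoch * epochs
= 87 * 14
= 1218

1218


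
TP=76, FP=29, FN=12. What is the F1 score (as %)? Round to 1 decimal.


Precision = TP / (TP + FP) = 76 / 105 = 0.7238
Recall = TP / (TP + FN) = 76 / 88 = 0.8636
F1 = 2 * P * R / (P + R)
= 2 * 0.7238 * 0.8636 / (0.7238 + 0.8636)
= 1.2502 / 1.5874
= 0.7876
As percentage: 78.8%

78.8


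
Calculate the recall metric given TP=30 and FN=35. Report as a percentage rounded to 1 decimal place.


Recall = TP / (TP + FN) * 100
= 30 / (30 + 35)
= 30 / 65
= 0.4615
= 46.2%

46.2


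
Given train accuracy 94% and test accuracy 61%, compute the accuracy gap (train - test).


Gap = train_accuracy - test_accuracy
= 94 - 61
= 33%
This large gap strongly indicates overfitting.

33


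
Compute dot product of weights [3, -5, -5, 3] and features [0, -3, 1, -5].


Element-wise products:
3 * 0 = 0
-5 * -3 = 15
-5 * 1 = -5
3 * -5 = -15
Sum = 0 + 15 + -5 + -15
= -5

-5


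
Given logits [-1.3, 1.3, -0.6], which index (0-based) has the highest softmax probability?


Softmax is a monotonic transformation, so it preserves the argmax.
We need to find the index of the maximum logit.
Index 0: -1.3
Index 1: 1.3
Index 2: -0.6
Maximum logit = 1.3 at index 1

1


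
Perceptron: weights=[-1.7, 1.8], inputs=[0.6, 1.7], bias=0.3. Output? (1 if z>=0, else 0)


z = w . x + b
= -1.7*0.6 + 1.8*1.7 + 0.3
= -1.02 + 3.06 + 0.3
= 2.04 + 0.3
= 2.34
Since z = 2.34 >= 0, output = 1

1


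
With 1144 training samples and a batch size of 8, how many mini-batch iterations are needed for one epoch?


Iterations per epoch = dataset_size / batch_size
= 1144 / 8
= 143

143


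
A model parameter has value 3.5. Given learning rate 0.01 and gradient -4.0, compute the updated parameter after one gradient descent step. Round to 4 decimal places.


w_new = w_old - lr * gradient
= 3.5 - 0.01 * -4.0
= 3.5 - (-0.04)
= 3.5400

3.5400


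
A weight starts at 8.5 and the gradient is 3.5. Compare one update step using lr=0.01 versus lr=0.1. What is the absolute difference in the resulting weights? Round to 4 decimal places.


With lr=0.01: w_new = 8.5 - 0.01 * 3.5 = 8.465
With lr=0.1: w_new = 8.5 - 0.1 * 3.5 = 8.15
Absolute difference = |8.465 - 8.15|
= 0.3150

0.3150


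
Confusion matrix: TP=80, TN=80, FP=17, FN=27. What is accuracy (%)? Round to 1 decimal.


Accuracy = (TP + TN) / (TP + TN + FP + FN) * 100
= (80 + 80) / (80 + 80 + 17 + 27)
= 160 / 204
= 0.7843
= 78.4%

78.4


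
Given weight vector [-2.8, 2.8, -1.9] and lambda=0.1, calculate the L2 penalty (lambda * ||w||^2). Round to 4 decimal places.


Squaring each weight:
(-2.8)^2 = 7.84
2.8^2 = 7.84
(-1.9)^2 = 3.61
Sum of squares = 19.29
Penalty = 0.1 * 19.29 = 1.9290

1.9290


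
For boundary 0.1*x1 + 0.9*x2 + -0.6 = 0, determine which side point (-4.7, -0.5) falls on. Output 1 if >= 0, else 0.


Compute 0.1 * -4.7 + 0.9 * -0.5 + -0.6
= -0.47 + -0.45 + -0.6
= -1.52
Since -1.52 < 0, the point is on the negative side.

0


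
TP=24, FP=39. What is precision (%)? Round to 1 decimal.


Precision = TP / (TP + FP) * 100
= 24 / (24 + 39)
= 24 / 63
= 0.381
= 38.1%

38.1


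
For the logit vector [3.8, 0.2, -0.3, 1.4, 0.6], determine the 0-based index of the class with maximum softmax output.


Softmax is a monotonic transformation, so it preserves the argmax.
We need to find the index of the maximum logit.
Index 0: 3.8
Index 1: 0.2
Index 2: -0.3
Index 3: 1.4
Index 4: 0.6
Maximum logit = 3.8 at index 0

0


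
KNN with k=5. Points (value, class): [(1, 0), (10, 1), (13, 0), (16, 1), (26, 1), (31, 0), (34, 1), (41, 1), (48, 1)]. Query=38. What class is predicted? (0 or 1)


Distances from query 38:
Point 41 (class 1): distance = 3
Point 34 (class 1): distance = 4
Point 31 (class 0): distance = 7
Point 48 (class 1): distance = 10
Point 26 (class 1): distance = 12
K=5 nearest neighbors: classes = [1, 1, 0, 1, 1]
Votes for class 1: 4 / 5
Majority vote => class 1

1


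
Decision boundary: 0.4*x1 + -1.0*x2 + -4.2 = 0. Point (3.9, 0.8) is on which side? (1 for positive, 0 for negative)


Compute 0.4 * 3.9 + -1.0 * 0.8 + -4.2
= 1.56 + -0.8 + -4.2
= -3.44
Since -3.44 < 0, the point is on the negative side.

0


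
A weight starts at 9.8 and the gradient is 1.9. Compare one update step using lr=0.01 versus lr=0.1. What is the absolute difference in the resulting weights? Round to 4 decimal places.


With lr=0.01: w_new = 9.8 - 0.01 * 1.9 = 9.781
With lr=0.1: w_new = 9.8 - 0.1 * 1.9 = 9.61
Absolute difference = |9.781 - 9.61|
= 0.1710

0.1710


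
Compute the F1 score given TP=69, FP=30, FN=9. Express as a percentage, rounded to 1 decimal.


Precision = TP / (TP + FP) = 69 / 99 = 0.697
Recall = TP / (TP + FN) = 69 / 78 = 0.8846
F1 = 2 * P * R / (P + R)
= 2 * 0.697 * 0.8846 / (0.697 + 0.8846)
= 1.2331 / 1.5816
= 0.7797
As percentage: 78.0%

78.0


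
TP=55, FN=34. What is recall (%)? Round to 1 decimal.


Recall = TP / (TP + FN) * 100
= 55 / (55 + 34)
= 55 / 89
= 0.618
= 61.8%

61.8


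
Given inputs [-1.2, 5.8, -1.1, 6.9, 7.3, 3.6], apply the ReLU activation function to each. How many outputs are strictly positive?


ReLU(x) = max(0, x) for each element:
ReLU(-1.2) = 0
ReLU(5.8) = 5.8
ReLU(-1.1) = 0
ReLU(6.9) = 6.9
ReLU(7.3) = 7.3
ReLU(3.6) = 3.6
Active neurons (>0): 4

4


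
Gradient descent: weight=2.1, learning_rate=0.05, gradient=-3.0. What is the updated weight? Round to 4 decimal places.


w_new = w_old - lr * gradient
= 2.1 - 0.05 * -3.0
= 2.1 - (-0.15)
= 2.2500

2.2500


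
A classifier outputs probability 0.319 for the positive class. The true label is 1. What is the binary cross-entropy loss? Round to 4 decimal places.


For y=1: Loss = -log(p)
= -log(0.319)
= -(-1.1426)
= 1.1426

1.1426


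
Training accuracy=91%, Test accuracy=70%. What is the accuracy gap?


Gap = train_accuracy - test_accuracy
= 91 - 70
= 21%
This large gap strongly indicates overfitting.

21


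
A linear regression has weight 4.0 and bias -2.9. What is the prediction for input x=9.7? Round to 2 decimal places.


y = 4.0 * 9.7 + (-2.9)
= 38.8 + (-2.9)
= 35.90

35.90


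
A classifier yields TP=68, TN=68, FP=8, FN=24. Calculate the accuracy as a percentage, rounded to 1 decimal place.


Accuracy = (TP + TN) / (TP + TN + FP + FN) * 100
= (68 + 68) / (68 + 68 + 8 + 24)
= 136 / 168
= 0.8095
= 81.0%

81.0


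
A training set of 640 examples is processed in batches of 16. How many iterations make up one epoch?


Iterations per epoch = dataset_size / batch_size
= 640 / 16
= 40

40


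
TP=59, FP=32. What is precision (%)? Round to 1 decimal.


Precision = TP / (TP + FP) * 100
= 59 / (59 + 32)
= 59 / 91
= 0.6484
= 64.8%

64.8


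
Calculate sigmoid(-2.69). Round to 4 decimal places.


sigmoid(z) = 1 / (1 + exp(-z))
exp(-(-2.69)) = exp(2.69) = 14.7317
1 + 14.7317 = 15.7317
1 / 15.7317 = 0.0636

0.0636


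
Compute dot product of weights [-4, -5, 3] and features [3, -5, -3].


Element-wise products:
-4 * 3 = -12
-5 * -5 = 25
3 * -3 = -9
Sum = -12 + 25 + -9
= 4

4


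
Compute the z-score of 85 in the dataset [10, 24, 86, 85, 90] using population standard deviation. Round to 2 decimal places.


Mean = (10 + 24 + 86 + 85 + 90) / 5 = 59.0
Variance = sum((x_i - mean)^2) / n = 1198.4
Std = sqrt(1198.4) = 34.6179
Z = (x - mean) / std
= (85 - 59.0) / 34.6179
= 26.0 / 34.6179
= 0.75

0.75


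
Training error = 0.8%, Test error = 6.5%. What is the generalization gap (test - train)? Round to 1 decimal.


Generalization gap = test_error - train_error
= 6.5 - 0.8
= 5.7%
A moderate gap.

5.7


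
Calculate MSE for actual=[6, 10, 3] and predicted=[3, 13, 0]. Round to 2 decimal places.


Differences: [3, -3, 3]
Squared errors: [9, 9, 9]
Sum of squared errors = 27
MSE = 27 / 3 = 9.00

9.00


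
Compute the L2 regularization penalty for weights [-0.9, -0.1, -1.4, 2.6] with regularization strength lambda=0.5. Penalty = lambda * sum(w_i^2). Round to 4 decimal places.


Squaring each weight:
(-0.9)^2 = 0.81
(-0.1)^2 = 0.01
(-1.4)^2 = 1.96
2.6^2 = 6.76
Sum of squares = 9.54
Penalty = 0.5 * 9.54 = 4.7700

4.7700


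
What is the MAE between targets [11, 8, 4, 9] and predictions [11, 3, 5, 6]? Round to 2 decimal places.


Absolute errors: [0, 5, 1, 3]
Sum of absolute errors = 9
MAE = 9 / 4 = 2.25

2.25


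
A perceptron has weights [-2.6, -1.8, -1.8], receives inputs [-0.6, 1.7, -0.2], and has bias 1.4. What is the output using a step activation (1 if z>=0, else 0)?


z = w . x + b
= -2.6*-0.6 + -1.8*1.7 + -1.8*-0.2 + 1.4
= 1.56 + -3.06 + 0.36 + 1.4
= -1.14 + 1.4
= 0.26
Since z = 0.26 >= 0, output = 1

1


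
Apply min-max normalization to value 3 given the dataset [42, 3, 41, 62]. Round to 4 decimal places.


Min = 3, Max = 62
Range = 62 - 3 = 59
Scaled = (x - min) / (max - min)
= (3 - 3) / 59
= 0 / 59
= 0.0000

0.0000


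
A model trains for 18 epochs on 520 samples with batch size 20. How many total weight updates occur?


Iterations per epoch = 520 / 20 = 26
Total updates = iterations_per_epoch * epochs
= 26 * 18
= 468

468


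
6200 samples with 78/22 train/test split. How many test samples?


Train samples = 6200 * 78% = 4836
Test samples = 6200 - 4836
= 1364

1364


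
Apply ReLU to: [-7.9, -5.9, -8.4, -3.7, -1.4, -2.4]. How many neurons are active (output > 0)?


ReLU(x) = max(0, x) for each element:
ReLU(-7.9) = 0
ReLU(-5.9) = 0
ReLU(-8.4) = 0
ReLU(-3.7) = 0
ReLU(-1.4) = 0
ReLU(-2.4) = 0
Active neurons (>0): 0

0


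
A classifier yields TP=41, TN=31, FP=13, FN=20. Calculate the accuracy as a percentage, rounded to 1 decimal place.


Accuracy = (TP + TN) / (TP + TN + FP + FN) * 100
= (41 + 31) / (41 + 31 + 13 + 20)
= 72 / 105
= 0.6857
= 68.6%

68.6


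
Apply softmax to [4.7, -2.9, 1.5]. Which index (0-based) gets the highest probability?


Softmax is a monotonic transformation, so it preserves the argmax.
We need to find the index of the maximum logit.
Index 0: 4.7
Index 1: -2.9
Index 2: 1.5
Maximum logit = 4.7 at index 0

0


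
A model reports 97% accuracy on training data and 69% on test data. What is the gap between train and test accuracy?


Gap = train_accuracy - test_accuracy
= 97 - 69
= 28%
This large gap strongly indicates overfitting.

28


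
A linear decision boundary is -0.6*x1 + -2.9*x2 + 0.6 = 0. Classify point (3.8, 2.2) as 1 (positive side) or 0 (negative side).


Compute -0.6 * 3.8 + -2.9 * 2.2 + 0.6
= -2.28 + -6.38 + 0.6
= -8.06
Since -8.06 < 0, the point is on the negative side.

0


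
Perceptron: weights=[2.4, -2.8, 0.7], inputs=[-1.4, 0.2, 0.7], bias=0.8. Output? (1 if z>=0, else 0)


z = w . x + b
= 2.4*-1.4 + -2.8*0.2 + 0.7*0.7 + 0.8
= -3.36 + -0.56 + 0.49 + 0.8
= -3.43 + 0.8
= -2.63
Since z = -2.63 < 0, output = 0

0


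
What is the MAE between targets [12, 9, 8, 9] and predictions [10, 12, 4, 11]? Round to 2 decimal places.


Absolute errors: [2, 3, 4, 2]
Sum of absolute errors = 11
MAE = 11 / 4 = 2.75

2.75


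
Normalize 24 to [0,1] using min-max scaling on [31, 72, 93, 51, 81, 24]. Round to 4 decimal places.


Min = 24, Max = 93
Range = 93 - 24 = 69
Scaled = (x - min) / (max - min)
= (24 - 24) / 69
= 0 / 69
= 0.0000

0.0000


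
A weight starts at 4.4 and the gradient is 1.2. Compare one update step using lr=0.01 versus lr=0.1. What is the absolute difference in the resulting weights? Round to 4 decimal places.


With lr=0.01: w_new = 4.4 - 0.01 * 1.2 = 4.388
With lr=0.1: w_new = 4.4 - 0.1 * 1.2 = 4.28
Absolute difference = |4.388 - 4.28|
= 0.1080

0.1080


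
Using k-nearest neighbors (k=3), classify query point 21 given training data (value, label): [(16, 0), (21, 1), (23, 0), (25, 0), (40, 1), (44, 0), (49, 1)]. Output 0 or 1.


Distances from query 21:
Point 21 (class 1): distance = 0
Point 23 (class 0): distance = 2
Point 25 (class 0): distance = 4
K=3 nearest neighbors: classes = [1, 0, 0]
Votes for class 1: 1 / 3
Majority vote => class 0

0


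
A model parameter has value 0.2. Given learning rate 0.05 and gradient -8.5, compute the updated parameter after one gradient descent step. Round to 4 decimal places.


w_new = w_old - lr * gradient
= 0.2 - 0.05 * -8.5
= 0.2 - (-0.425)
= 0.6250

0.6250


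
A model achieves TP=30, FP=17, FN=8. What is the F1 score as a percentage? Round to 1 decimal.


Precision = TP / (TP + FP) = 30 / 47 = 0.6383
Recall = TP / (TP + FN) = 30 / 38 = 0.7895
F1 = 2 * P * R / (P + R)
= 2 * 0.6383 * 0.7895 / (0.6383 + 0.7895)
= 1.0078 / 1.4278
= 0.7059
As percentage: 70.6%

70.6


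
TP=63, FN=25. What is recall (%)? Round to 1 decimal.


Recall = TP / (TP + FN) * 100
= 63 / (63 + 25)
= 63 / 88
= 0.7159
= 71.6%

71.6


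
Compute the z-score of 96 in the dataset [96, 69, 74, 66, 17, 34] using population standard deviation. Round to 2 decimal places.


Mean = (96 + 69 + 74 + 66 + 17 + 34) / 6 = 59.3333
Variance = sum((x_i - mean)^2) / n = 688.5556
Std = sqrt(688.5556) = 26.2403
Z = (x - mean) / std
= (96 - 59.3333) / 26.2403
= 36.6667 / 26.2403
= 1.40

1.40


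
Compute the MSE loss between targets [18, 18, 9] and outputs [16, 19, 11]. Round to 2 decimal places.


Differences: [2, -1, -2]
Squared errors: [4, 1, 4]
Sum of squared errors = 9
MSE = 9 / 3 = 3.00

3.00


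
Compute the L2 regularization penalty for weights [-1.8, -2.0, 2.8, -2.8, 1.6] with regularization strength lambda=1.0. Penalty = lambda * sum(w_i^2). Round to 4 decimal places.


Squaring each weight:
(-1.8)^2 = 3.24
(-2.0)^2 = 4.0
2.8^2 = 7.84
(-2.8)^2 = 7.84
1.6^2 = 2.56
Sum of squares = 25.48
Penalty = 1.0 * 25.48 = 25.4800

25.4800


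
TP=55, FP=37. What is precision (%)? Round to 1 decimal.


Precision = TP / (TP + FP) * 100
= 55 / (55 + 37)
= 55 / 92
= 0.5978
= 59.8%

59.8


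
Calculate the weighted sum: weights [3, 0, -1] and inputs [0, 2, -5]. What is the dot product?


Element-wise products:
3 * 0 = 0
0 * 2 = 0
-1 * -5 = 5
Sum = 0 + 0 + 5
= 5

5


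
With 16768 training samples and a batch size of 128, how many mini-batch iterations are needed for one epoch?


Iterations per epoch = dataset_size / batch_size
= 16768 / 128
= 131

131


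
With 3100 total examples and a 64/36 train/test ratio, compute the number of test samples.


Train samples = 3100 * 64% = 1984
Test samples = 3100 - 1984
= 1116

1116


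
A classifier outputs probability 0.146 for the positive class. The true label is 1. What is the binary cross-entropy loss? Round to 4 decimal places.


For y=1: Loss = -log(p)
= -log(0.146)
= -(-1.9241)
= 1.9241

1.9241


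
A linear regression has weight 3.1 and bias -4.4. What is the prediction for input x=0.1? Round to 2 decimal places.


y = 3.1 * 0.1 + (-4.4)
= 0.31 + (-4.4)
= -4.09

-4.09


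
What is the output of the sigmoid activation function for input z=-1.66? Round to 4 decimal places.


sigmoid(z) = 1 / (1 + exp(-z))
exp(-(-1.66)) = exp(1.66) = 5.2593
1 + 5.2593 = 6.2593
1 / 6.2593 = 0.1598

0.1598


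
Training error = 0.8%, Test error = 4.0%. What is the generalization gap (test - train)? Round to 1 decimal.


Generalization gap = test_error - train_error
= 4.0 - 0.8
= 3.2%
A moderate gap.

3.2


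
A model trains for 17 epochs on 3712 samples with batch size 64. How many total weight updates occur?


Iterations per epoch = 3712 / 64 = 58
Total updates = iterations_per_epoch * epochs
= 58 * 17
= 986

986


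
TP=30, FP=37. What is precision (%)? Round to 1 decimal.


Precision = TP / (TP + FP) * 100
= 30 / (30 + 37)
= 30 / 67
= 0.4478
= 44.8%

44.8


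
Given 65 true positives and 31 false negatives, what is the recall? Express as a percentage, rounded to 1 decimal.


Recall = TP / (TP + FN) * 100
= 65 / (65 + 31)
= 65 / 96
= 0.6771
= 67.7%

67.7


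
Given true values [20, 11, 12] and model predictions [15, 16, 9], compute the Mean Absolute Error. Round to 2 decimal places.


Absolute errors: [5, 5, 3]
Sum of absolute errors = 13
MAE = 13 / 3 = 4.33

4.33


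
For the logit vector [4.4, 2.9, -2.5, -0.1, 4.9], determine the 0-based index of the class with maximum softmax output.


Softmax is a monotonic transformation, so it preserves the argmax.
We need to find the index of the maximum logit.
Index 0: 4.4
Index 1: 2.9
Index 2: -2.5
Index 3: -0.1
Index 4: 4.9
Maximum logit = 4.9 at index 4

4


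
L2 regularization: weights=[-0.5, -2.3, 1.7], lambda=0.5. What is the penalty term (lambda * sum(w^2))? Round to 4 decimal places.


Squaring each weight:
(-0.5)^2 = 0.25
(-2.3)^2 = 5.29
1.7^2 = 2.89
Sum of squares = 8.43
Penalty = 0.5 * 8.43 = 4.2150

4.2150


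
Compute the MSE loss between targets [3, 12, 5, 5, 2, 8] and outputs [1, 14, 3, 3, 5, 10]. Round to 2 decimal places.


Differences: [2, -2, 2, 2, -3, -2]
Squared errors: [4, 4, 4, 4, 9, 4]
Sum of squared errors = 29
MSE = 29 / 6 = 4.83

4.83


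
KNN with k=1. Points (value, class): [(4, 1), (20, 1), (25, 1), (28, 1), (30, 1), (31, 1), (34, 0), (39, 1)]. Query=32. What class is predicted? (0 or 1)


Distances from query 32:
Point 31 (class 1): distance = 1
K=1 nearest neighbors: classes = [1]
Votes for class 1: 1 / 1
Majority vote => class 1

1


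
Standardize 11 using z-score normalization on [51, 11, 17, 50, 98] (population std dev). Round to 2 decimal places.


Mean = (51 + 11 + 17 + 50 + 98) / 5 = 45.4
Variance = sum((x_i - mean)^2) / n = 961.84
Std = sqrt(961.84) = 31.0135
Z = (x - mean) / std
= (11 - 45.4) / 31.0135
= -34.4 / 31.0135
= -1.11

-1.11


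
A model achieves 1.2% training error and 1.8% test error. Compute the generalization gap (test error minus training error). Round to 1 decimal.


Generalization gap = test_error - train_error
= 1.8 - 1.2
= 0.6%
A small gap suggests good generalization.

0.6


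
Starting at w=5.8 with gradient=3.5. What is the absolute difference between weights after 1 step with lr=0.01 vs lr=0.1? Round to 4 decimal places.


With lr=0.01: w_new = 5.8 - 0.01 * 3.5 = 5.765
With lr=0.1: w_new = 5.8 - 0.1 * 3.5 = 5.45
Absolute difference = |5.765 - 5.45|
= 0.3150

0.3150


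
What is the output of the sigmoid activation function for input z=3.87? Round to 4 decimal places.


sigmoid(z) = 1 / (1 + exp(-z))
exp(-(3.87)) = exp(-3.87) = 0.0209
1 + 0.0209 = 1.0209
1 / 1.0209 = 0.9796

0.9796


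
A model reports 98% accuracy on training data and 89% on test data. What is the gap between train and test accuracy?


Gap = train_accuracy - test_accuracy
= 98 - 89
= 9%
This moderate gap may indicate mild overfitting.

9


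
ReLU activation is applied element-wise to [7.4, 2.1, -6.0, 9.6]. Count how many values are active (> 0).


ReLU(x) = max(0, x) for each element:
ReLU(7.4) = 7.4
ReLU(2.1) = 2.1
ReLU(-6.0) = 0
ReLU(9.6) = 9.6
Active neurons (>0): 3

3


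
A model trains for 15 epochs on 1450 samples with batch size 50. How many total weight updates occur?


Iterations per epoch = 1450 / 50 = 29
Total updates = iterations_per_epoch * epochs
= 29 * 15
= 435

435


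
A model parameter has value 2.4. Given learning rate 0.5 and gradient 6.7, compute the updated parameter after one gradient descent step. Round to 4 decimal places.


w_new = w_old - lr * gradient
= 2.4 - 0.5 * 6.7
= 2.4 - (3.35)
= -0.9500

-0.9500


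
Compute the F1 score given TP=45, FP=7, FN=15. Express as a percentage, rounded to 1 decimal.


Precision = TP / (TP + FP) = 45 / 52 = 0.8654
Recall = TP / (TP + FN) = 45 / 60 = 0.75
F1 = 2 * P * R / (P + R)
= 2 * 0.8654 * 0.75 / (0.8654 + 0.75)
= 1.2981 / 1.6154
= 0.8036
As percentage: 80.4%

80.4


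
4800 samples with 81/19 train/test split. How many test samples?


Train samples = 4800 * 81% = 3888
Test samples = 4800 - 3888
= 912

912


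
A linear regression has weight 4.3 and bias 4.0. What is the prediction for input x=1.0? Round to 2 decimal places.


y = 4.3 * 1.0 + (4.0)
= 4.3 + (4.0)
= 8.30

8.30


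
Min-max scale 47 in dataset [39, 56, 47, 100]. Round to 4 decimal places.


Min = 39, Max = 100
Range = 100 - 39 = 61
Scaled = (x - min) / (max - min)
= (47 - 39) / 61
= 8 / 61
= 0.1311

0.1311


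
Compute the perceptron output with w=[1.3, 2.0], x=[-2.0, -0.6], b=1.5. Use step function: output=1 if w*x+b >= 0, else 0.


z = w . x + b
= 1.3*-2.0 + 2.0*-0.6 + 1.5
= -2.6 + -1.2 + 1.5
= -3.8 + 1.5
= -2.3
Since z = -2.3 < 0, output = 0

0


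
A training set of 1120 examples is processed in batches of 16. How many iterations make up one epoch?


Iterations per epoch = dataset_size / batch_size
= 1120 / 16
= 70

70


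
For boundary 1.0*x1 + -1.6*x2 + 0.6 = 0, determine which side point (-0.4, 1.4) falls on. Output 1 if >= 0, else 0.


Compute 1.0 * -0.4 + -1.6 * 1.4 + 0.6
= -0.4 + -2.24 + 0.6
= -2.04
Since -2.04 < 0, the point is on the negative side.

0


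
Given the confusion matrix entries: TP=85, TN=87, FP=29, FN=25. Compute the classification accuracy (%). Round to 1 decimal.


Accuracy = (TP + TN) / (TP + TN + FP + FN) * 100
= (85 + 87) / (85 + 87 + 29 + 25)
= 172 / 226
= 0.7611
= 76.1%

76.1


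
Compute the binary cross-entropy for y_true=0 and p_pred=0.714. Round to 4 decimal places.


For y=0: Loss = -log(1-p)
= -log(1 - 0.714)
= -log(0.286)
= -(-1.2518)
= 1.2518

1.2518


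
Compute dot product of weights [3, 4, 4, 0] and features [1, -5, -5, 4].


Element-wise products:
3 * 1 = 3
4 * -5 = -20
4 * -5 = -20
0 * 4 = 0
Sum = 3 + -20 + -20 + 0
= -37

-37


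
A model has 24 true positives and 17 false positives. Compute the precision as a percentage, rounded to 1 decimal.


Precision = TP / (TP + FP) * 100
= 24 / (24 + 17)
= 24 / 41
= 0.5854
= 58.5%

58.5


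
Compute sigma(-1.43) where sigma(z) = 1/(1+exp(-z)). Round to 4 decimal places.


sigmoid(z) = 1 / (1 + exp(-z))
exp(-(-1.43)) = exp(1.43) = 4.1787
1 + 4.1787 = 5.1787
1 / 5.1787 = 0.1931

0.1931


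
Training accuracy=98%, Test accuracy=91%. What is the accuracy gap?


Gap = train_accuracy - test_accuracy
= 98 - 91
= 7%
This moderate gap may indicate mild overfitting.

7


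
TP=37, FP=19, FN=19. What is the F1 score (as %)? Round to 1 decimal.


Precision = TP / (TP + FP) = 37 / 56 = 0.6607
Recall = TP / (TP + FN) = 37 / 56 = 0.6607
F1 = 2 * P * R / (P + R)
= 2 * 0.6607 * 0.6607 / (0.6607 + 0.6607)
= 0.8731 / 1.3214
= 0.6607
As percentage: 66.1%

66.1


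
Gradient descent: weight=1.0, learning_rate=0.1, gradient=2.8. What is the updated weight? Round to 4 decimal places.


w_new = w_old - lr * gradient
= 1.0 - 0.1 * 2.8
= 1.0 - (0.28)
= 0.7200

0.7200


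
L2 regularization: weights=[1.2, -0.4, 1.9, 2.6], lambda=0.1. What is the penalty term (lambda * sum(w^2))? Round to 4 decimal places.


Squaring each weight:
1.2^2 = 1.44
(-0.4)^2 = 0.16
1.9^2 = 3.61
2.6^2 = 6.76
Sum of squares = 11.97
Penalty = 0.1 * 11.97 = 1.1970

1.1970


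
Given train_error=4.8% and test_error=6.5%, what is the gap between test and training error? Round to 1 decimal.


Generalization gap = test_error - train_error
= 6.5 - 4.8
= 1.7%
A small gap suggests good generalization.

1.7


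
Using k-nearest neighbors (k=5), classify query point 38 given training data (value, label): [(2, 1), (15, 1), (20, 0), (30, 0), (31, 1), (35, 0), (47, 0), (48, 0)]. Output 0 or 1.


Distances from query 38:
Point 35 (class 0): distance = 3
Point 31 (class 1): distance = 7
Point 30 (class 0): distance = 8
Point 47 (class 0): distance = 9
Point 48 (class 0): distance = 10
K=5 nearest neighbors: classes = [0, 1, 0, 0, 0]
Votes for class 1: 1 / 5
Majority vote => class 0

0


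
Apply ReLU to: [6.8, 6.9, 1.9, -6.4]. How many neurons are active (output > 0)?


ReLU(x) = max(0, x) for each element:
ReLU(6.8) = 6.8
ReLU(6.9) = 6.9
ReLU(1.9) = 1.9
ReLU(-6.4) = 0
Active neurons (>0): 3

3


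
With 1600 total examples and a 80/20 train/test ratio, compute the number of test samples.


Train samples = 1600 * 80% = 1280
Test samples = 1600 - 1280
= 320

320


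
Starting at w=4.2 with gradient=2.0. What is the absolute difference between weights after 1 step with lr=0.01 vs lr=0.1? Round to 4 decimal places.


With lr=0.01: w_new = 4.2 - 0.01 * 2.0 = 4.18
With lr=0.1: w_new = 4.2 - 0.1 * 2.0 = 4.0
Absolute difference = |4.18 - 4.0|
= 0.1800

0.1800


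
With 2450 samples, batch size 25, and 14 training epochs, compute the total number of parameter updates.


Iterations per epoch = 2450 / 25 = 98
Total updates = iterations_per_epoch * epochs
= 98 * 14
= 1372

1372


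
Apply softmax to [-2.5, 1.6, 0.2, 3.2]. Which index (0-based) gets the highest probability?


Softmax is a monotonic transformation, so it preserves the argmax.
We need to find the index of the maximum logit.
Index 0: -2.5
Index 1: 1.6
Index 2: 0.2
Index 3: 3.2
Maximum logit = 3.2 at index 3

3


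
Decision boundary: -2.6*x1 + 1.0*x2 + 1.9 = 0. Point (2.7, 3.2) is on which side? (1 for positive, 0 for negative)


Compute -2.6 * 2.7 + 1.0 * 3.2 + 1.9
= -7.02 + 3.2 + 1.9
= -1.92
Since -1.92 < 0, the point is on the negative side.

0


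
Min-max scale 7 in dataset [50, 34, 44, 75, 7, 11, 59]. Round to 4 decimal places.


Min = 7, Max = 75
Range = 75 - 7 = 68
Scaled = (x - min) / (max - min)
= (7 - 7) / 68
= 0 / 68
= 0.0000

0.0000


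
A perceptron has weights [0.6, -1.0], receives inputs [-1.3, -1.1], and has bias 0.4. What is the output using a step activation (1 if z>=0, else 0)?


z = w . x + b
= 0.6*-1.3 + -1.0*-1.1 + 0.4
= -0.78 + 1.1 + 0.4
= 0.32 + 0.4
= 0.72
Since z = 0.72 >= 0, output = 1

1


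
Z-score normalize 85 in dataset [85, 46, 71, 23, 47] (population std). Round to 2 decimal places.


Mean = (85 + 46 + 71 + 23 + 47) / 5 = 54.4
Variance = sum((x_i - mean)^2) / n = 464.64
Std = sqrt(464.64) = 21.5555
Z = (x - mean) / std
= (85 - 54.4) / 21.5555
= 30.6 / 21.5555
= 1.42

1.42


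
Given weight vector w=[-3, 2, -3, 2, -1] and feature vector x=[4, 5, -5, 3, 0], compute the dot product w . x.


Element-wise products:
-3 * 4 = -12
2 * 5 = 10
-3 * -5 = 15
2 * 3 = 6
-1 * 0 = 0
Sum = -12 + 10 + 15 + 6 + 0
= 19

19


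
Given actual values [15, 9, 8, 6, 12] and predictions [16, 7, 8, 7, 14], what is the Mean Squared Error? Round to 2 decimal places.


Differences: [-1, 2, 0, -1, -2]
Squared errors: [1, 4, 0, 1, 4]
Sum of squared errors = 10
MSE = 10 / 5 = 2.00

2.00


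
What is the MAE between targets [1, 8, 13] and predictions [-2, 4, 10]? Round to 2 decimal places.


Absolute errors: [3, 4, 3]
Sum of absolute errors = 10
MAE = 10 / 3 = 3.33

3.33


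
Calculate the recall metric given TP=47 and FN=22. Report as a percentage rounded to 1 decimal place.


Recall = TP / (TP + FN) * 100
= 47 / (47 + 22)
= 47 / 69
= 0.6812
= 68.1%

68.1


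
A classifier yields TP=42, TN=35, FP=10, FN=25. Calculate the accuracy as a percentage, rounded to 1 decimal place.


Accuracy = (TP + TN) / (TP + TN + FP + FN) * 100
= (42 + 35) / (42 + 35 + 10 + 25)
= 77 / 112
= 0.6875
= 68.8%

68.8
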